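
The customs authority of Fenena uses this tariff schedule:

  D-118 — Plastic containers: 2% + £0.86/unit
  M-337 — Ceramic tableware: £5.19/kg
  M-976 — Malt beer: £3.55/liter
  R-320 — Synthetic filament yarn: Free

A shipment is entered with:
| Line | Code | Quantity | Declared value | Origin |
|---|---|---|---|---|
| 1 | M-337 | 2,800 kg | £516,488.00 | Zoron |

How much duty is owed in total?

£14,532.00

Line 1 (M-337, Zoron, 2,800 kg, £516,488.00):
Base rate for M-337 is £5.19/kg.
Duty = 2,800 × £5.19 = £14,532.00.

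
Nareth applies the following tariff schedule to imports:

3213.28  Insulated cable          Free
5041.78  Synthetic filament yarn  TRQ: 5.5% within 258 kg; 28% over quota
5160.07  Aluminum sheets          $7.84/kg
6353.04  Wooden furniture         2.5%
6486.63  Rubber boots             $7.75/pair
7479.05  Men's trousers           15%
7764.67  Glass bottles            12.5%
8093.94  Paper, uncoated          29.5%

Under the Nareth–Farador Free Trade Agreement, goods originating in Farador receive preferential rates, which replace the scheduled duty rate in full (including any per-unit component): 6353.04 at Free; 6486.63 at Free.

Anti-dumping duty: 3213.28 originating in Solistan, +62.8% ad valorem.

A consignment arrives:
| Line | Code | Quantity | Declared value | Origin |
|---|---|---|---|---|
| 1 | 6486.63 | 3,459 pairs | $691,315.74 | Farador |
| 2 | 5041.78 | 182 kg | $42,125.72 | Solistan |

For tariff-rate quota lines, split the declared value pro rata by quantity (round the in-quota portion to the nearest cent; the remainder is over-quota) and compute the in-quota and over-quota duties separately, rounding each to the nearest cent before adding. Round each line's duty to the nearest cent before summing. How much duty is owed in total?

Line 1 (6486.63, Farador, 3,459 pairs, $691,315.74):
Base rate for 6486.63 is $7.75/pair.
Origin Farador qualifies under the Nareth–Farador agreement and 6486.63 is covered: preferential rate Free applies instead.
Duty = $691,315.74 × 0% = $0.00.
Line 2 (5041.78, Solistan, 182 kg, $42,125.72):
Code 5041.78 is under a tariff-rate quota (threshold 258 kg). Quantity 182 kg is within the quota, so the in-quota rate 5.5% applies to the full value.
Duty = $42,125.72 × 5.5% = $2,316.91.
Total = $0.00 + $2,316.91 = $2,316.91.

$2,316.91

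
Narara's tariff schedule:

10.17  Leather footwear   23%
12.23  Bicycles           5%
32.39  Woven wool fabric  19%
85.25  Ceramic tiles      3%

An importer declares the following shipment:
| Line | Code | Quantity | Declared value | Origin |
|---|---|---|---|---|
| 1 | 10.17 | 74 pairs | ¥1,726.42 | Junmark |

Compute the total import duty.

¥397.08

Line 1 (10.17, Junmark, 74 pairs, ¥1,726.42):
Base rate for 10.17 is 23%.
Duty = ¥1,726.42 × 23% = ¥397.08.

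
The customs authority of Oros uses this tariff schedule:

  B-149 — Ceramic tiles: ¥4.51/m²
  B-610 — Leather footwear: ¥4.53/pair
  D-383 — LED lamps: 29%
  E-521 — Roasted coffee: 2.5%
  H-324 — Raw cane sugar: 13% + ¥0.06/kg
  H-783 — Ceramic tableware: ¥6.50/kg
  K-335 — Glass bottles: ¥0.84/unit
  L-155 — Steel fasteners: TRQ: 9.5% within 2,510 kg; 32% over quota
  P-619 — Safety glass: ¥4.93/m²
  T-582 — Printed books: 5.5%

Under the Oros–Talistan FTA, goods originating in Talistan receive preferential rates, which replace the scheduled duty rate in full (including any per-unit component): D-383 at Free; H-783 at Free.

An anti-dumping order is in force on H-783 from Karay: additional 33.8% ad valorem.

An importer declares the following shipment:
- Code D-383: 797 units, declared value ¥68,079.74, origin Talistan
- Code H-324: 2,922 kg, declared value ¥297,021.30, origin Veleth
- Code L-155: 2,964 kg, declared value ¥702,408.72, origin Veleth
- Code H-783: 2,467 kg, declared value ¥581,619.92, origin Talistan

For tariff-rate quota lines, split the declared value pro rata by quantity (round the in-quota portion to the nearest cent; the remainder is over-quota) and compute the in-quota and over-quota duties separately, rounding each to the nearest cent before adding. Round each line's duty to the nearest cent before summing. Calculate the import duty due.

Line 1 (D-383, Talistan, 797 units, ¥68,079.74):
Base rate for D-383 is 29%.
Origin Talistan qualifies under the Oros–Talistan agreement and D-383 is covered: preferential rate Free applies instead.
Duty = ¥68,079.74 × 0% = ¥0.00.
Line 2 (H-324, Veleth, 2,922 kg, ¥297,021.30):
Base rate for H-324 is 13% + ¥0.06/kg.
Duty = ¥297,021.30 × 13% + 2,922 × ¥0.06 = ¥38,788.09.
Line 3 (L-155, Veleth, 2,964 kg, ¥702,408.72):
Code L-155 is under a tariff-rate quota (threshold 2,510 kg). In-quota: 2,510 kg at 9.5%; over-quota: 454 kg at 32%.
Pro-rata value split: in-quota = ¥702,408.72 × 2,510/2,964 = ¥594,819.80; over-quota = ¥702,408.72 − ¥594,819.80 = ¥107,588.92.
In-quota duty = ¥594,819.80 × 9.5% = ¥56,507.88. Over-quota duty = ¥107,588.92 × 32% = ¥34,428.45.
Line duty = ¥56,507.88 + ¥34,428.45 = ¥90,936.33.
Line 4 (H-783, Talistan, 2,467 kg, ¥581,619.92):
Base rate for H-783 is ¥6.50/kg.
Origin Talistan qualifies under the Oros–Talistan agreement and H-783 is covered: preferential rate Free applies instead.
The additional-duty order on H-783 targets Karay, not Talistan; it does not apply.
Duty = ¥581,619.92 × 0% = ¥0.00.
Total = ¥0.00 + ¥38,788.09 + ¥90,936.33 + ¥0.00 = ¥129,724.42.

¥129,724.42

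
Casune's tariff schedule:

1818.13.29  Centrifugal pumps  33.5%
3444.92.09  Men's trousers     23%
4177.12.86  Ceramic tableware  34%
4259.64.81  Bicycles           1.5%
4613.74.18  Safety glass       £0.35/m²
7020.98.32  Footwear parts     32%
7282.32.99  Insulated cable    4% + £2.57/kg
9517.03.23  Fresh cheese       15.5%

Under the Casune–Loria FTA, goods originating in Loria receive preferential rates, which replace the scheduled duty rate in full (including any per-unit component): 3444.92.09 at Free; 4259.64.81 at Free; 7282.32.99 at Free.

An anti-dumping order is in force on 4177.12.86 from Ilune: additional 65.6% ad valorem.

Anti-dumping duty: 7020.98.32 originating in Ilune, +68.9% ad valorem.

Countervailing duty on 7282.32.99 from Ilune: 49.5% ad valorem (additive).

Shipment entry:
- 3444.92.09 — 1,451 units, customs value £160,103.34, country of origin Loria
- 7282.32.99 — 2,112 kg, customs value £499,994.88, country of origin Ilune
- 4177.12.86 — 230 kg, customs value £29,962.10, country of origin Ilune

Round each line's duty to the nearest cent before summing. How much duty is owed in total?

Line 1 (3444.92.09, Loria, 1,451 units, £160,103.34):
Base rate for 3444.92.09 is 23%.
Origin Loria qualifies under the Casune–Loria agreement and 3444.92.09 is covered: preferential rate Free applies instead.
Duty = £160,103.34 × 0% = £0.00.
Line 2 (7282.32.99, Ilune, 2,112 kg, £499,994.88):
Base rate for 7282.32.99 is 4% + £2.57/kg.
7282.32.99 has an FTA preferential rate, but origin Ilune is not Loria; base rate stands.
Additional duty on 7282.32.99 from Ilune: +49.5%. Applied ad valorem rate: 4% + 49.5% = 53.5%.
Duty = £499,994.88 × 53.5% + 2,112 × £2.57 = £272,925.10.
Line 3 (4177.12.86, Ilune, 230 kg, £29,962.10):
Base rate for 4177.12.86 is 34%.
Additional duty on 4177.12.86 from Ilune: +65.6%. Applied ad valorem rate: 34% + 65.6% = 99.6%.
Duty = £29,962.10 × 99.6% = £29,842.25.
Total = £0.00 + £272,925.10 + £29,842.25 = £302,767.35.

£302,767.35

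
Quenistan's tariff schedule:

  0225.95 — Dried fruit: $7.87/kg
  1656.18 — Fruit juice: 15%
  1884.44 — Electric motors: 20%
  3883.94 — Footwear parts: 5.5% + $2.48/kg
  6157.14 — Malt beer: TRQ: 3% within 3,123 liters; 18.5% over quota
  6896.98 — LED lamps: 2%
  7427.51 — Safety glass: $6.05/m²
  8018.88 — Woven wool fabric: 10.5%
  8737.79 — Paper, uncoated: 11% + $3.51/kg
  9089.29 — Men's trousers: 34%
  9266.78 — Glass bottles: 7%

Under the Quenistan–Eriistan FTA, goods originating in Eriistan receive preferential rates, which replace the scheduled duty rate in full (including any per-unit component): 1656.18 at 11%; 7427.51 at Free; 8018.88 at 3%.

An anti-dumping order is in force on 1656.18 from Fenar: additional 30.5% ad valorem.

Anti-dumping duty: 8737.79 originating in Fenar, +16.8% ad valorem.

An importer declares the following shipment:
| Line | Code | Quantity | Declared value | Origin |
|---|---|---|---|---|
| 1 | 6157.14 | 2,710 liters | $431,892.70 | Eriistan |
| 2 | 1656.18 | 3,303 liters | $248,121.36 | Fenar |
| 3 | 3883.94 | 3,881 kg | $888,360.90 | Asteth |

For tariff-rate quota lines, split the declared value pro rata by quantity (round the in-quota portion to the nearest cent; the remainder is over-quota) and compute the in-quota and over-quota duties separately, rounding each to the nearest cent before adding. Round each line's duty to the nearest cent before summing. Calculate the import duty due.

Line 1 (6157.14, Eriistan, 2,710 liters, $431,892.70):
Code 6157.14 is under a tariff-rate quota (threshold 3,123 liters). Quantity 2,710 liters is within the quota, so the in-quota rate 3% applies to the full value.
Duty = $431,892.70 × 3% = $12,956.78.
Line 2 (1656.18, Fenar, 3,303 liters, $248,121.36):
Base rate for 1656.18 is 15%.
1656.18 has an FTA preferential rate, but origin Fenar is not Eriistan; base rate stands.
Additional duty on 1656.18 from Fenar: +30.5%. Applied ad valorem rate: 15% + 30.5% = 45.5%.
Duty = $248,121.36 × 45.5% = $112,895.22.
Line 3 (3883.94, Asteth, 3,881 kg, $888,360.90):
Base rate for 3883.94 is 5.5% + $2.48/kg.
Duty = $888,360.90 × 5.5% + 3,881 × $2.48 = $58,484.73.
Total = $12,956.78 + $112,895.22 + $58,484.73 = $184,336.73.

$184,336.73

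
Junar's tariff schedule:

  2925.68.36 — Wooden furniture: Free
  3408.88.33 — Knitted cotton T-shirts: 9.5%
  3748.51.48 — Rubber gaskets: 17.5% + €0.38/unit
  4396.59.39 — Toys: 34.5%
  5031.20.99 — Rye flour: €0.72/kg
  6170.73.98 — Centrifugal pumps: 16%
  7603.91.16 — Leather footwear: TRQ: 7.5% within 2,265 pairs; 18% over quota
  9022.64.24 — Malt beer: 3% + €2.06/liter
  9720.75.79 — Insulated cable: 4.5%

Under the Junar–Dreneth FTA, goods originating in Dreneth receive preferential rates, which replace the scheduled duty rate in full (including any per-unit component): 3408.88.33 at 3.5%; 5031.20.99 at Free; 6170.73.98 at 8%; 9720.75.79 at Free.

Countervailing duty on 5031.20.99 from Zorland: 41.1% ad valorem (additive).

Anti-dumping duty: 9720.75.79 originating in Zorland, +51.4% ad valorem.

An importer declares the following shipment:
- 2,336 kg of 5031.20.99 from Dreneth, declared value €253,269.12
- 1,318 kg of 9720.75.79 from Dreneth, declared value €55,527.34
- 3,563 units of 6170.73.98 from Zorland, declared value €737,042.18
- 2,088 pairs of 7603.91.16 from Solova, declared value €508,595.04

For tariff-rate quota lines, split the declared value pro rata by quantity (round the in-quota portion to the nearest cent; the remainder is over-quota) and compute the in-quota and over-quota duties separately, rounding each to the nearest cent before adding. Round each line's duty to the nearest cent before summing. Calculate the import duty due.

Line 1 (5031.20.99, Dreneth, 2,336 kg, €253,269.12):
Base rate for 5031.20.99 is €0.72/kg.
Origin Dreneth qualifies under the Junar–Dreneth agreement and 5031.20.99 is covered: preferential rate Free applies instead.
The additional-duty order on 5031.20.99 targets Zorland, not Dreneth; it does not apply.
Duty = €253,269.12 × 0% = €0.00.
Line 2 (9720.75.79, Dreneth, 1,318 kg, €55,527.34):
Base rate for 9720.75.79 is 4.5%.
Origin Dreneth qualifies under the Junar–Dreneth agreement and 9720.75.79 is covered: preferential rate Free applies instead.
The additional-duty order on 9720.75.79 targets Zorland, not Dreneth; it does not apply.
Duty = €55,527.34 × 0% = €0.00.
Line 3 (6170.73.98, Zorland, 3,563 units, €737,042.18):
Base rate for 6170.73.98 is 16%.
6170.73.98 has an FTA preferential rate, but origin Zorland is not Dreneth; base rate stands.
Duty = €737,042.18 × 16% = €117,926.75.
Line 4 (7603.91.16, Solova, 2,088 pairs, €508,595.04):
Code 7603.91.16 is under a tariff-rate quota (threshold 2,265 pairs). Quantity 2,088 pairs is within the quota, so the in-quota rate 7.5% applies to the full value.
Duty = €508,595.04 × 7.5% = €38,144.63.
Total = €0.00 + €0.00 + €117,926.75 + €38,144.63 = €156,071.38.

€156,071.38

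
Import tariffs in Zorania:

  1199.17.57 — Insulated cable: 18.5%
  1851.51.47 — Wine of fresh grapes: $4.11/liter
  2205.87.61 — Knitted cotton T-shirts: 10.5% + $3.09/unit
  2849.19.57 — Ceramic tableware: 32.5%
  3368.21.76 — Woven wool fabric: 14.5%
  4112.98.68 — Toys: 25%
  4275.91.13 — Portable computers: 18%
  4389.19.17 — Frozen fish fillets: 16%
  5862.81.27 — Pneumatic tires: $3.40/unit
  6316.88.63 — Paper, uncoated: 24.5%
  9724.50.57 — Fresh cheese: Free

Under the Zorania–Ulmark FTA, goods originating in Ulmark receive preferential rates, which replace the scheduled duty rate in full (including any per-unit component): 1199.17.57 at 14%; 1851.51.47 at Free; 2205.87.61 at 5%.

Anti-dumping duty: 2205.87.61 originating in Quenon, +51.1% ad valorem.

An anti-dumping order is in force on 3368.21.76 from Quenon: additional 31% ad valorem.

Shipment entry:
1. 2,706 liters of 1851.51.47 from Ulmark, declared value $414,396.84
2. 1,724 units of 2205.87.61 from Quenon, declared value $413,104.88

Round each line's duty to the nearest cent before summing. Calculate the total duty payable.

$259,799.77

Line 1 (1851.51.47, Ulmark, 2,706 liters, $414,396.84):
Base rate for 1851.51.47 is $4.11/liter.
Origin Ulmark qualifies under the Zorania–Ulmark agreement and 1851.51.47 is covered: preferential rate Free applies instead.
Duty = $414,396.84 × 0% = $0.00.
Line 2 (2205.87.61, Quenon, 1,724 units, $413,104.88):
Base rate for 2205.87.61 is 10.5% + $3.09/unit.
2205.87.61 has an FTA preferential rate, but origin Quenon is not Ulmark; base rate stands.
Additional duty on 2205.87.61 from Quenon: +51.1%. Applied ad valorem rate: 10.5% + 51.1% = 61.6%.
Duty = $413,104.88 × 61.6% + 1,724 × $3.09 = $259,799.77.
Total = $0.00 + $259,799.77 = $259,799.77.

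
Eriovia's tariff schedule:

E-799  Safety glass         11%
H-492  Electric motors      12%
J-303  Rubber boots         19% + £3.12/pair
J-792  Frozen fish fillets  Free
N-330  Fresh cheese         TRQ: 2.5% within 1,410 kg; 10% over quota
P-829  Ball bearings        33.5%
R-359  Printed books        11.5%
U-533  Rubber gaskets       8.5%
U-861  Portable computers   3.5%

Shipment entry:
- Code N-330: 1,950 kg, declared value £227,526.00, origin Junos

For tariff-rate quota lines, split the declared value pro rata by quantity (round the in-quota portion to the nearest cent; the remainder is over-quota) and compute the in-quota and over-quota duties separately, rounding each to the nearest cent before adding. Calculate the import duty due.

£10,413.69

Line 1 (N-330, Junos, 1,950 kg, £227,526.00):
Code N-330 is under a tariff-rate quota (threshold 1,410 kg). In-quota: 1,410 kg at 2.5%; over-quota: 540 kg at 10%.
Pro-rata value split: in-quota = £227,526.00 × 1,410/1,950 = £164,518.80; over-quota = £227,526.00 − £164,518.80 = £63,007.20.
In-quota duty = £164,518.80 × 2.5% = £4,112.97. Over-quota duty = £63,007.20 × 10% = £6,300.72.
Line duty = £4,112.97 + £6,300.72 = £10,413.69.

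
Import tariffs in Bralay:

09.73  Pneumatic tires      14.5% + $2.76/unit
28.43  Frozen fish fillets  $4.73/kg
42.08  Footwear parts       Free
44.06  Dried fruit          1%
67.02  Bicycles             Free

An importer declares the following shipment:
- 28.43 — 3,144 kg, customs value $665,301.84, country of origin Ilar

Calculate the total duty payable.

Line 1 (28.43, Ilar, 3,144 kg, $665,301.84):
Base rate for 28.43 is $4.73/kg.
Duty = 3,144 × $4.73 = $14,871.12.

$14,871.12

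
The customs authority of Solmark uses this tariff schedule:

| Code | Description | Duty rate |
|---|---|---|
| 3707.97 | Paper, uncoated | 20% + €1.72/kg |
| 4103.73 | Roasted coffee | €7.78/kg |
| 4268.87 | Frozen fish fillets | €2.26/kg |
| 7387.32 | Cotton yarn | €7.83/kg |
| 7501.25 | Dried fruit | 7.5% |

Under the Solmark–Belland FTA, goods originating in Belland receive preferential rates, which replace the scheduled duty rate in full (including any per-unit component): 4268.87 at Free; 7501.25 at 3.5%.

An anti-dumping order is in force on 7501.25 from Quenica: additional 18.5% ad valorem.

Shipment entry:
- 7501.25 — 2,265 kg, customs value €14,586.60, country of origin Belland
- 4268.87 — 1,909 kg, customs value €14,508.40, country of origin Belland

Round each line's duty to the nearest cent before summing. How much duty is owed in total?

Line 1 (7501.25, Belland, 2,265 kg, €14,586.60):
Base rate for 7501.25 is 7.5%.
Origin Belland qualifies under the Solmark–Belland agreement and 7501.25 is covered: preferential rate 3.5% applies instead.
The additional-duty order on 7501.25 targets Quenica, not Belland; it does not apply.
Duty = €14,586.60 × 3.5% = €510.53.
Line 2 (4268.87, Belland, 1,909 kg, €14,508.40):
Base rate for 4268.87 is €2.26/kg.
Origin Belland qualifies under the Solmark–Belland agreement and 4268.87 is covered: preferential rate Free applies instead.
Duty = €14,508.40 × 0% = €0.00.
Total = €510.53 + €0.00 = €510.53.

€510.53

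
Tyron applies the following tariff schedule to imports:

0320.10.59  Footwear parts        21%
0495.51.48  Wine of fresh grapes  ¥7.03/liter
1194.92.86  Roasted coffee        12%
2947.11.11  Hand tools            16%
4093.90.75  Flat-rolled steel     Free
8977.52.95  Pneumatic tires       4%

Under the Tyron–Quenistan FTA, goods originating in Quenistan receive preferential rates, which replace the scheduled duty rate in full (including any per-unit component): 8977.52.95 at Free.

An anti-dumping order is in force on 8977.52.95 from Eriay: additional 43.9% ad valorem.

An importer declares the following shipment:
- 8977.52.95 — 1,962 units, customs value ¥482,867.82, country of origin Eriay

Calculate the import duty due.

¥231,293.69

Line 1 (8977.52.95, Eriay, 1,962 units, ¥482,867.82):
Base rate for 8977.52.95 is 4%.
8977.52.95 has an FTA preferential rate, but origin Eriay is not Quenistan; base rate stands.
Additional duty on 8977.52.95 from Eriay: +43.9%. Applied ad valorem rate: 4% + 43.9% = 47.9%.
Duty = ¥482,867.82 × 47.9% = ¥231,293.69.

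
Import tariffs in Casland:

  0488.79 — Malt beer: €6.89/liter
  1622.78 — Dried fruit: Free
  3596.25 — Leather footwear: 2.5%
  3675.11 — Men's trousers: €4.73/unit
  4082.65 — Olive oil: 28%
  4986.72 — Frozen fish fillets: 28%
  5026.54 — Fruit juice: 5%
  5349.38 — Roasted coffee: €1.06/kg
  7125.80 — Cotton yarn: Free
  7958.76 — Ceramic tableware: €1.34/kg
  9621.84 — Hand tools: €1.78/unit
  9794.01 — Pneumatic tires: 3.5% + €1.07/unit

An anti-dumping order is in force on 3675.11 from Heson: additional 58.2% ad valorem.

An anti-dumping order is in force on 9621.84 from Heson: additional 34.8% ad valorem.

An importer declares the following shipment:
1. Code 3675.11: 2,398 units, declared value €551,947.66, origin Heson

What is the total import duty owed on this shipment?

Line 1 (3675.11, Heson, 2,398 units, €551,947.66):
Base rate for 3675.11 is €4.73/unit.
Additional duty on 3675.11 from Heson: +58.2% ad valorem. Applied ad valorem rate = 58.2%.
Duty = €551,947.66 × 58.2% + 2,398 × €4.73 = €332,576.08.

€332,576.08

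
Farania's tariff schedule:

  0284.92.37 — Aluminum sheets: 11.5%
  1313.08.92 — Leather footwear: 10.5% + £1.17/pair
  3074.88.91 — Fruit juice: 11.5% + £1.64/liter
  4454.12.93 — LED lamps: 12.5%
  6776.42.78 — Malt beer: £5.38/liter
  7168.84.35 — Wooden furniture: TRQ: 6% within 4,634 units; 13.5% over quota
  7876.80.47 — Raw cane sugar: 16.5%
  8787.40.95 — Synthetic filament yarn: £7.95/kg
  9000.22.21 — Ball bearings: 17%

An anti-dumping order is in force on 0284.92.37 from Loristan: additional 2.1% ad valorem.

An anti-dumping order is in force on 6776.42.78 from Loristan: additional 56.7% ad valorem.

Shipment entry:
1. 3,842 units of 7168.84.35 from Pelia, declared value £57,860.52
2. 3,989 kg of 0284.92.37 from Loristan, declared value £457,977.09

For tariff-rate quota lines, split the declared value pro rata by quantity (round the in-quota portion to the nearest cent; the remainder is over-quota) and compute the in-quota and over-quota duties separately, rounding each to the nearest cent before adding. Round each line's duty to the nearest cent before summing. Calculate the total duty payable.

Line 1 (7168.84.35, Pelia, 3,842 units, £57,860.52):
Code 7168.84.35 is under a tariff-rate quota (threshold 4,634 units). Quantity 3,842 units is within the quota, so the in-quota rate 6% applies to the full value.
Duty = £57,860.52 × 6% = £3,471.63.
Line 2 (0284.92.37, Loristan, 3,989 kg, £457,977.09):
Base rate for 0284.92.37 is 11.5%.
Additional duty on 0284.92.37 from Loristan: +2.1%. Applied ad valorem rate: 11.5% + 2.1% = 13.6%.
Duty = £457,977.09 × 13.6% = £62,284.88.
Total = £3,471.63 + £62,284.88 = £65,756.51.

£65,756.51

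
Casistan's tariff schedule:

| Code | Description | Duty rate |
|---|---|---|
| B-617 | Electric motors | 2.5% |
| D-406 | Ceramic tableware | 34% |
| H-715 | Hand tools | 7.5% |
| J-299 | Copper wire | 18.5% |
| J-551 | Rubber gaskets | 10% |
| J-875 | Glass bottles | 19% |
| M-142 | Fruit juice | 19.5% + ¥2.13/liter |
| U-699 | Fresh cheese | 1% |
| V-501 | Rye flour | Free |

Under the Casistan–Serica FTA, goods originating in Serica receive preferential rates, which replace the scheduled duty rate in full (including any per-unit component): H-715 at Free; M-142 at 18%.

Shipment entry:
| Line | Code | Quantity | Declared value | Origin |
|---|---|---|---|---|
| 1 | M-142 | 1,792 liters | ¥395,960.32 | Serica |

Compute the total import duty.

Line 1 (M-142, Serica, 1,792 liters, ¥395,960.32):
Base rate for M-142 is 19.5% + ¥2.13/liter.
Origin Serica qualifies under the Casistan–Serica agreement and M-142 is covered: preferential rate 18% applies instead.
Duty = ¥395,960.32 × 18% = ¥71,272.86.

¥71,272.86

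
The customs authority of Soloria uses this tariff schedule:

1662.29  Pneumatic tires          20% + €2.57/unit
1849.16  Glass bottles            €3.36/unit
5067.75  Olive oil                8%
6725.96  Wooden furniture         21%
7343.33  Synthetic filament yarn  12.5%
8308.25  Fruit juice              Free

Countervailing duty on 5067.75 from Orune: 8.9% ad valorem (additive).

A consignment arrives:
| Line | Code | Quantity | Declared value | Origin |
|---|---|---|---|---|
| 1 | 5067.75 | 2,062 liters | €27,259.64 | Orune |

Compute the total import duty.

Line 1 (5067.75, Orune, 2,062 liters, €27,259.64):
Base rate for 5067.75 is 8%.
Additional duty on 5067.75 from Orune: +8.9%. Applied ad valorem rate: 8% + 8.9% = 16.9%.
Duty = €27,259.64 × 16.9% = €4,606.88.

€4,606.88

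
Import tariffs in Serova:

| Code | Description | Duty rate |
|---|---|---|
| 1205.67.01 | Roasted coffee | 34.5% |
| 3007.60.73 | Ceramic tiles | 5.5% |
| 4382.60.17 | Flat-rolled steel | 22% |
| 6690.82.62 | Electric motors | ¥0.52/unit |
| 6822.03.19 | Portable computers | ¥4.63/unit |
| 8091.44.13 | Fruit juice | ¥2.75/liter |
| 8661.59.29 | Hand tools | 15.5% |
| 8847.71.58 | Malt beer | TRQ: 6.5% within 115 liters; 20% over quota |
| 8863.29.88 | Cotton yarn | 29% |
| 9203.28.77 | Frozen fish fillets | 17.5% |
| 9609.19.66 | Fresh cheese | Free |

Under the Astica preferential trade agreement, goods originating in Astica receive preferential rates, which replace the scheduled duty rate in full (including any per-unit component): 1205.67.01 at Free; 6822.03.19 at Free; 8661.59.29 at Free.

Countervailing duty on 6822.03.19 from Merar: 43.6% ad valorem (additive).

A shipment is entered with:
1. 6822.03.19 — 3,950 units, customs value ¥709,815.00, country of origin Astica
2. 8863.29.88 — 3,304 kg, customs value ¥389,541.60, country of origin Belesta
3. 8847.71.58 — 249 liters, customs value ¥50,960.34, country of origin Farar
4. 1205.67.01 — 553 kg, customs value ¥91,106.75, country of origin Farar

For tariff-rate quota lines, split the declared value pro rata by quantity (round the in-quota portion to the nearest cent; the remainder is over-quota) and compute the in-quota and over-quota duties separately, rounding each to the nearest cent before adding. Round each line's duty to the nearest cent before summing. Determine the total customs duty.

¥151,413.61

Line 1 (6822.03.19, Astica, 3,950 units, ¥709,815.00):
Base rate for 6822.03.19 is ¥4.63/unit.
Origin Astica qualifies under the Serova–Astica agreement and 6822.03.19 is covered: preferential rate Free applies instead.
The additional-duty order on 6822.03.19 targets Merar, not Astica; it does not apply.
Duty = ¥709,815.00 × 0% = ¥0.00.
Line 2 (8863.29.88, Belesta, 3,304 kg, ¥389,541.60):
Base rate for 8863.29.88 is 29%.
Duty = ¥389,541.60 × 29% = ¥112,967.06.
Line 3 (8847.71.58, Farar, 249 liters, ¥50,960.34):
Code 8847.71.58 is under a tariff-rate quota (threshold 115 liters). In-quota: 115 liters at 6.5%; over-quota: 134 liters at 20%.
Pro-rata value split: in-quota = ¥50,960.34 × 115/249 = ¥23,535.90; over-quota = ¥50,960.34 − ¥23,535.90 = ¥27,424.44.
In-quota duty = ¥23,535.90 × 6.5% = ¥1,529.83. Over-quota duty = ¥27,424.44 × 20% = ¥5,484.89.
Line duty = ¥1,529.83 + ¥5,484.89 = ¥7,014.72.
Line 4 (1205.67.01, Farar, 553 kg, ¥91,106.75):
Base rate for 1205.67.01 is 34.5%.
1205.67.01 has an FTA preferential rate, but origin Farar is not Astica; base rate stands.
Duty = ¥91,106.75 × 34.5% = ¥31,431.83.
Total = ¥0.00 + ¥112,967.06 + ¥7,014.72 + ¥31,431.83 = ¥151,413.61.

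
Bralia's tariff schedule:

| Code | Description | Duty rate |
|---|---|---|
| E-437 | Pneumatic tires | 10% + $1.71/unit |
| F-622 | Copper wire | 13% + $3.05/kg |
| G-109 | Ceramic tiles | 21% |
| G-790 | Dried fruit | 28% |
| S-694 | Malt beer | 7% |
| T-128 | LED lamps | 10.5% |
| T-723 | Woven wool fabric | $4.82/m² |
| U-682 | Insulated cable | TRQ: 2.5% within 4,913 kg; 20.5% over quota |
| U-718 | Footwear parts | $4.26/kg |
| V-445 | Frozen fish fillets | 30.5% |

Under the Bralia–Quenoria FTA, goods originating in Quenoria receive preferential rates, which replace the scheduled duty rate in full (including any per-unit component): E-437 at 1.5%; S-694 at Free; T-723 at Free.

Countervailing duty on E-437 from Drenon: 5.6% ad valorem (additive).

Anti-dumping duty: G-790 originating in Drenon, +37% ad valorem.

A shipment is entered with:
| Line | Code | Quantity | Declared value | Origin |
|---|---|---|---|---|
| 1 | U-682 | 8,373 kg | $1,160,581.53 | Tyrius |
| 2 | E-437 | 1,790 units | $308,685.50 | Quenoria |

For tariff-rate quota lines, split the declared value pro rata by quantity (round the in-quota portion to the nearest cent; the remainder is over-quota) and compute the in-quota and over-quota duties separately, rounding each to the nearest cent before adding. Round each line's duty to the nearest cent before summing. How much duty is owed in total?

$119,971.12

Line 1 (U-682, Tyrius, 8,373 kg, $1,160,581.53):
Code U-682 is under a tariff-rate quota (threshold 4,913 kg). In-quota: 4,913 kg at 2.5%; over-quota: 3,460 kg at 20.5%.
Pro-rata value split: in-quota = $1,160,581.53 × 4,913/8,373 = $680,990.93; over-quota = $1,160,581.53 − $680,990.93 = $479,590.60.
In-quota duty = $680,990.93 × 2.5% = $17,024.77. Over-quota duty = $479,590.60 × 20.5% = $98,316.07.
Line duty = $17,024.77 + $98,316.07 = $115,340.84.
Line 2 (E-437, Quenoria, 1,790 units, $308,685.50):
Base rate for E-437 is 10% + $1.71/unit.
Origin Quenoria qualifies under the Bralia–Quenoria agreement and E-437 is covered: preferential rate 1.5% applies instead.
The additional-duty order on E-437 targets Drenon, not Quenoria; it does not apply.
Duty = $308,685.50 × 1.5% = $4,630.28.
Total = $115,340.84 + $4,630.28 = $119,971.12.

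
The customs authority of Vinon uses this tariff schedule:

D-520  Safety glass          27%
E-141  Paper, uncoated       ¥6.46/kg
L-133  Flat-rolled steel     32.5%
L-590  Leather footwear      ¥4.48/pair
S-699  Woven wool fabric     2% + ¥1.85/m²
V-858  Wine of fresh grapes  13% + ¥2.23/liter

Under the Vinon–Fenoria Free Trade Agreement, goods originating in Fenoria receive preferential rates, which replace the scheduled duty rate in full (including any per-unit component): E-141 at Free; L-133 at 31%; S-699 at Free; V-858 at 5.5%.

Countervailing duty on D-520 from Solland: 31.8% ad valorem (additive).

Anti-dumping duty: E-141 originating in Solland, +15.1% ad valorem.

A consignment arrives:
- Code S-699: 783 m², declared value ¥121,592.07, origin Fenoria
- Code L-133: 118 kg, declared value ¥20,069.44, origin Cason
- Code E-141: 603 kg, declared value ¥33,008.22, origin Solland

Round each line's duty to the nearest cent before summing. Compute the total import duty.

Line 1 (S-699, Fenoria, 783 m², ¥121,592.07):
Base rate for S-699 is 2% + ¥1.85/m².
Origin Fenoria qualifies under the Vinon–Fenoria agreement and S-699 is covered: preferential rate Free applies instead.
Duty = ¥121,592.07 × 0% = ¥0.00.
Line 2 (L-133, Cason, 118 kg, ¥20,069.44):
Base rate for L-133 is 32.5%.
L-133 has an FTA preferential rate, but origin Cason is not Fenoria; base rate stands.
Duty = ¥20,069.44 × 32.5% = ¥6,522.57.
Line 3 (E-141, Solland, 603 kg, ¥33,008.22):
Base rate for E-141 is ¥6.46/kg.
E-141 has an FTA preferential rate, but origin Solland is not Fenoria; base rate stands.
Additional duty on E-141 from Solland: +15.1% ad valorem. Applied ad valorem rate = 15.1%.
Duty = ¥33,008.22 × 15.1% + 603 × ¥6.46 = ¥8,879.62.
Total = ¥0.00 + ¥6,522.57 + ¥8,879.62 = ¥15,402.19.

¥15,402.19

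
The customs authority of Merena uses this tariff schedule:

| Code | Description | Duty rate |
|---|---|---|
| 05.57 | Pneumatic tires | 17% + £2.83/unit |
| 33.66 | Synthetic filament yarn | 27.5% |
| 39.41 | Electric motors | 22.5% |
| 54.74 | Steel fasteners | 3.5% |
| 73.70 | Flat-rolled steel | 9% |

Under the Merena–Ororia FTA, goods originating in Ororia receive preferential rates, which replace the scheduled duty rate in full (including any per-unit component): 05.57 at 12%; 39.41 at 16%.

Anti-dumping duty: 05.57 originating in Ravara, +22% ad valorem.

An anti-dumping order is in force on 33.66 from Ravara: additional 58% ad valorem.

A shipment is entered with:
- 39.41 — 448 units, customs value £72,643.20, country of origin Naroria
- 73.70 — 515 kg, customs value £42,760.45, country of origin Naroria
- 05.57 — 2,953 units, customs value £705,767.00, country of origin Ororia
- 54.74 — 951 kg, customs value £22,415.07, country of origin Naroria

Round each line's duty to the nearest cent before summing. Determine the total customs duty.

£105,669.73

Line 1 (39.41, Naroria, 448 units, £72,643.20):
Base rate for 39.41 is 22.5%.
39.41 has an FTA preferential rate, but origin Naroria is not Ororia; base rate stands.
Duty = £72,643.20 × 22.5% = £16,344.72.
Line 2 (73.70, Naroria, 515 kg, £42,760.45):
Base rate for 73.70 is 9%.
Duty = £42,760.45 × 9% = £3,848.44.
Line 3 (05.57, Ororia, 2,953 units, £705,767.00):
Base rate for 05.57 is 17% + £2.83/unit.
Origin Ororia qualifies under the Merena–Ororia agreement and 05.57 is covered: preferential rate 12% applies instead.
The additional-duty order on 05.57 targets Ravara, not Ororia; it does not apply.
Duty = £705,767.00 × 12% = £84,692.04.
Line 4 (54.74, Naroria, 951 kg, £22,415.07):
Base rate for 54.74 is 3.5%.
Duty = £22,415.07 × 3.5% = £784.53.
Total = £16,344.72 + £3,848.44 + £84,692.04 + £784.53 = £105,669.73.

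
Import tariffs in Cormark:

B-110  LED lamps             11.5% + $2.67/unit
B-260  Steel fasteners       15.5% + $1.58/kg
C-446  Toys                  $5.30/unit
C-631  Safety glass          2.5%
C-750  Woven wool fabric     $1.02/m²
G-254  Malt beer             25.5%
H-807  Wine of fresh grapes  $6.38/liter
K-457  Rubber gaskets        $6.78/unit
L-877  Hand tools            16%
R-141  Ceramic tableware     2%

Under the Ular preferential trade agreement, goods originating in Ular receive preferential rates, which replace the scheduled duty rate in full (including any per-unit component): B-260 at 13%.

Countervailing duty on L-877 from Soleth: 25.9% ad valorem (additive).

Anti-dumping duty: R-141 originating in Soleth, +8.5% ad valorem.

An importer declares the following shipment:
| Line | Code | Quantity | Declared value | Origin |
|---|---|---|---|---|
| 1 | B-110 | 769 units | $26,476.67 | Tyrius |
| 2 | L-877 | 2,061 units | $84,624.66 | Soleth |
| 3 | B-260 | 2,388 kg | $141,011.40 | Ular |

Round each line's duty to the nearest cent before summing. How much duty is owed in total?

Line 1 (B-110, Tyrius, 769 units, $26,476.67):
Base rate for B-110 is 11.5% + $2.67/unit.
Duty = $26,476.67 × 11.5% + 769 × $2.67 = $5,098.05.
Line 2 (L-877, Soleth, 2,061 units, $84,624.66):
Base rate for L-877 is 16%.
Additional duty on L-877 from Soleth: +25.9%. Applied ad valorem rate: 16% + 25.9% = 41.9%.
Duty = $84,624.66 × 41.9% = $35,457.73.
Line 3 (B-260, Ular, 2,388 kg, $141,011.40):
Base rate for B-260 is 15.5% + $1.58/kg.
Origin Ular qualifies under the Cormark–Ular agreement and B-260 is covered: preferential rate 13% applies instead.
Duty = $141,011.40 × 13% = $18,331.48.
Total = $5,098.05 + $35,457.73 + $18,331.48 = $58,887.26.

$58,887.26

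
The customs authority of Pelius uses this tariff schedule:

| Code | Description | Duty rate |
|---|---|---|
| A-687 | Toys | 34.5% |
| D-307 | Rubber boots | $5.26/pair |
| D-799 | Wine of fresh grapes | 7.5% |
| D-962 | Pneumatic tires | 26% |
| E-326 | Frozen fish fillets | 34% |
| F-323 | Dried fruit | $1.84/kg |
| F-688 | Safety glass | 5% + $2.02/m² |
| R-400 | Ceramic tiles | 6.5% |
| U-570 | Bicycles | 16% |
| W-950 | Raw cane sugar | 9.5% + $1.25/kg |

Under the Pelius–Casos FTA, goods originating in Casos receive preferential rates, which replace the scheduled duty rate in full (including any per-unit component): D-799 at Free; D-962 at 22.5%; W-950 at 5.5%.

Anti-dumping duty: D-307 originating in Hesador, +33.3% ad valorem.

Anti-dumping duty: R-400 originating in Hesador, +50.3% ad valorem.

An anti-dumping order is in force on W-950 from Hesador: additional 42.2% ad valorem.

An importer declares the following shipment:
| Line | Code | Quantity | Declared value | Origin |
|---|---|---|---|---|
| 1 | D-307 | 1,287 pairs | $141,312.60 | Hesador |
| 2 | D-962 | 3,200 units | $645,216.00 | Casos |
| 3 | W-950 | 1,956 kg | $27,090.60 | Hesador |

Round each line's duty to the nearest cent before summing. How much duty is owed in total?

$215,451.16

Line 1 (D-307, Hesador, 1,287 pairs, $141,312.60):
Base rate for D-307 is $5.26/pair.
Additional duty on D-307 from Hesador: +33.3% ad valorem. Applied ad valorem rate = 33.3%.
Duty = $141,312.60 × 33.3% + 1,287 × $5.26 = $53,826.72.
Line 2 (D-962, Casos, 3,200 units, $645,216.00):
Base rate for D-962 is 26%.
Origin Casos qualifies under the Pelius–Casos agreement and D-962 is covered: preferential rate 22.5% applies instead.
Duty = $645,216.00 × 22.5% = $145,173.60.
Line 3 (W-950, Hesador, 1,956 kg, $27,090.60):
Base rate for W-950 is 9.5% + $1.25/kg.
W-950 has an FTA preferential rate, but origin Hesador is not Casos; base rate stands.
Additional duty on W-950 from Hesador: +42.2%. Applied ad valorem rate: 9.5% + 42.2% = 51.7%.
Duty = $27,090.60 × 51.7% + 1,956 × $1.25 = $16,450.84.
Total = $53,826.72 + $145,173.60 + $16,450.84 = $215,451.16.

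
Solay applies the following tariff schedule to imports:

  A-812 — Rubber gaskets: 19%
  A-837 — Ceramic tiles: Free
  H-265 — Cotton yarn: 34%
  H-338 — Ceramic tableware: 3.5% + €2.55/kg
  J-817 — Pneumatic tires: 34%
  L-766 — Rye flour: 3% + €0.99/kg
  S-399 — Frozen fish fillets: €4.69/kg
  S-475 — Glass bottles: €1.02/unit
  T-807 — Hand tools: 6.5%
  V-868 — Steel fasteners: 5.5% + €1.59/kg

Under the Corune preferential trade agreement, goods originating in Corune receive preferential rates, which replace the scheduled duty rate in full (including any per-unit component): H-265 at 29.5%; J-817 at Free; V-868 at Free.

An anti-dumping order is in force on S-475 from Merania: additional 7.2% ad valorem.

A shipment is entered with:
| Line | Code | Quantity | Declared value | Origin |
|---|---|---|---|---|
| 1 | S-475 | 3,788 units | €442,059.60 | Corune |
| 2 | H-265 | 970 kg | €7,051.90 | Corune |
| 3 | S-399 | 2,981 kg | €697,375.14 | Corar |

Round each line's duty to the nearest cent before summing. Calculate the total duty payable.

€19,924.96

Line 1 (S-475, Corune, 3,788 units, €442,059.60):
Base rate for S-475 is €1.02/unit.
Origin Corune is the FTA partner but S-475 is not on the preference list; base rate stands.
The additional-duty order on S-475 targets Merania, not Corune; it does not apply.
Duty = 3,788 × €1.02 = €3,863.76.
Line 2 (H-265, Corune, 970 kg, €7,051.90):
Base rate for H-265 is 34%.
Origin Corune qualifies under the Solay–Corune agreement and H-265 is covered: preferential rate 29.5% applies instead.
Duty = €7,051.90 × 29.5% = €2,080.31.
Line 3 (S-399, Corar, 2,981 kg, €697,375.14):
Base rate for S-399 is €4.69/kg.
Duty = 2,981 × €4.69 = €13,980.89.
Total = €3,863.76 + €2,080.31 + €13,980.89 = €19,924.96.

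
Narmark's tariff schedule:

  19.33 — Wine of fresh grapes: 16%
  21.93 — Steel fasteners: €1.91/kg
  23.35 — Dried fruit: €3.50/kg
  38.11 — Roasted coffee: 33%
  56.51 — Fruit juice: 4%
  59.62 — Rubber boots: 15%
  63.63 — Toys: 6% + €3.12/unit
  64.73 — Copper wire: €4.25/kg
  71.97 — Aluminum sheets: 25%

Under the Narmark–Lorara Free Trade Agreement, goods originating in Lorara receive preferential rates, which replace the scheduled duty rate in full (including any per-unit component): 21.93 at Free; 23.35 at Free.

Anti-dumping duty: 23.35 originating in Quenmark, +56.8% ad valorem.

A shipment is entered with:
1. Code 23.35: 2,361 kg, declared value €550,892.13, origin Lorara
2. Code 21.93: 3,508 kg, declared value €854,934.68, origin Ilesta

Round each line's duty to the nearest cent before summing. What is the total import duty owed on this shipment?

Line 1 (23.35, Lorara, 2,361 kg, €550,892.13):
Base rate for 23.35 is €3.50/kg.
Origin Lorara qualifies under the Narmark–Lorara agreement and 23.35 is covered: preferential rate Free applies instead.
The additional-duty order on 23.35 targets Quenmark, not Lorara; it does not apply.
Duty = €550,892.13 × 0% = €0.00.
Line 2 (21.93, Ilesta, 3,508 kg, €854,934.68):
Base rate for 21.93 is €1.91/kg.
21.93 has an FTA preferential rate, but origin Ilesta is not Lorara; base rate stands.
Duty = 3,508 × €1.91 = €6,700.28.
Total = €0.00 + €6,700.28 = €6,700.28.

€6,700.28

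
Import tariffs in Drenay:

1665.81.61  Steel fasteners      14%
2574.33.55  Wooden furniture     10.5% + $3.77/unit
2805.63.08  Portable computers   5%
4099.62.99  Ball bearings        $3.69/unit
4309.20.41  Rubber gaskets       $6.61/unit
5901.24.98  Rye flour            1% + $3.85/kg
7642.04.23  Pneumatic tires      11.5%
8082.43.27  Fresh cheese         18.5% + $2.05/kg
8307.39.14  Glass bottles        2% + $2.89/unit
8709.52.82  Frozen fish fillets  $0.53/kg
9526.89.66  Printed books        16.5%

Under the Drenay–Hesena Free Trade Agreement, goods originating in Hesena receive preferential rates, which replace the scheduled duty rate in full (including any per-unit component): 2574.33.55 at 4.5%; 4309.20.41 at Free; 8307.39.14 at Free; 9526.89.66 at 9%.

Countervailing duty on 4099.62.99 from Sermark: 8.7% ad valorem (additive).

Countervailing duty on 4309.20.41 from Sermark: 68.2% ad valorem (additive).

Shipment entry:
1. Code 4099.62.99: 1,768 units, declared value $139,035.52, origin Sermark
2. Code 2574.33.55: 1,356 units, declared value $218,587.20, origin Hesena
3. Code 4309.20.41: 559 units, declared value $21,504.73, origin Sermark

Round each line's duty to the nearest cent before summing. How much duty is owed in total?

Line 1 (4099.62.99, Sermark, 1,768 units, $139,035.52):
Base rate for 4099.62.99 is $3.69/unit.
Additional duty on 4099.62.99 from Sermark: +8.7% ad valorem. Applied ad valorem rate = 8.7%.
Duty = $139,035.52 × 8.7% + 1,768 × $3.69 = $18,620.01.
Line 2 (2574.33.55, Hesena, 1,356 units, $218,587.20):
Base rate for 2574.33.55 is 10.5% + $3.77/unit.
Origin Hesena qualifies under the Drenay–Hesena agreement and 2574.33.55 is covered: preferential rate 4.5% applies instead.
Duty = $218,587.20 × 4.5% = $9,836.42.
Line 3 (4309.20.41, Sermark, 559 units, $21,504.73):
Base rate for 4309.20.41 is $6.61/unit.
4309.20.41 has an FTA preferential rate, but origin Sermark is not Hesena; base rate stands.
Additional duty on 4309.20.41 from Sermark: +68.2% ad valorem. Applied ad valorem rate = 68.2%.
Duty = $21,504.73 × 68.2% + 559 × $6.61 = $18,361.22.
Total = $18,620.01 + $9,836.42 + $18,361.22 = $46,817.65.

$46,817.65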